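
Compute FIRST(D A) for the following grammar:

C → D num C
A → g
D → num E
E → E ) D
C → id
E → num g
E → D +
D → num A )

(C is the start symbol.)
FIRST sets of the non-terminals involved (from the grammar, by fixed-point iteration):
  FIRST(D) = { 'num' }

To compute FIRST(D A), process the symbols left to right:
Symbol D is a non-terminal. Add FIRST(D) \ {ε} = { 'num' }
D is not nullable (ε ∉ FIRST(D)), so stop here.
FIRST(D A) = { 'num' }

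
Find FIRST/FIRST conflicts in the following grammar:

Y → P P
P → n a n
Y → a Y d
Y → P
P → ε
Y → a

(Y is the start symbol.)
Yes. Y → P P / Y → P on { 'n', ε }; Y → a Y d / Y → a on { 'a' }

FIRST sets of the non-terminals at (or reachable through a nullable prefix from) the front of some alternative:
  FIRST(P) = { 'n', ε }

Productions for Y:
  Y → P P: FIRST = { 'n', ε }
  Y → a Y d: FIRST = { 'a' }
  Y → P: FIRST = { 'n', ε }
  Y → a: FIRST = { 'a' }
Productions for P:
  P → n a n: FIRST = { 'n' }
  P → ε: FIRST = { ε }

Conflict for Y: Y → P P and Y → P
  Overlap: { 'n', ε }
Conflict for Y: Y → a Y d and Y → a
  Overlap: { 'a' }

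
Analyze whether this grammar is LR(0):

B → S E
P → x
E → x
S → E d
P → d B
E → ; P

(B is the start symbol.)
Augment with B' → B and build the canonical LR(0) collection (I0 = CLOSURE({[B' → . B]}), then GOTO on every symbol after a dot until no new states appear). It has 12 states:
  I0: { [B → . S E], [B' → . B], [E → . ; P], [E → . x], [S → . E d] }  — shift
  I1: { [E → ; . P], [P → . d B], [P → . x] }  — shift
  I2: { [B' → B .] }  — accept
  I3: { [S → E . d] }  — shift
  I4: { [B → S . E], [E → . ; P], [E → . x] }  — shift
  I5: { [E → x .] }  — reduce
  I6: { [B → S E .] }  — reduce
  I7: { [S → E d .] }  — reduce
  I8: { [E → ; P .] }  — reduce
  I9: { [B → . S E], [E → . ; P], [E → . x], [P → d . B], [S → . E d] }  — shift
  I10: { [P → x .] }  — reduce
  I11: { [P → d B .] }  — reduce

Every state is either a pure shift/goto state or contains exactly one complete item and nothing to shift — no conflicts. The grammar is LR(0).

Answer: Yes, the grammar is LR(0)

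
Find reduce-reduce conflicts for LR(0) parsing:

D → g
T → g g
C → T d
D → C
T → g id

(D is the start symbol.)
No reduce-reduce conflicts

A reduce-reduce conflict occurs when an LR(0) state has two complete items [A → α .] and [B → β .] — both call for a reduction, and with no lookahead the parser cannot choose between them.

Augment with D' → D and build the canonical LR(0) collection (I0 = CLOSURE({[D' → . D]}), then GOTO on every symbol after a dot until no new states appear). It has 8 states:
  I0: { [C → . T d], [D → . C], [D → . g], [D' → . D], [T → . g g], [T → . g id] }  — shift
  I1: { [D → C .] }  — reduce
  I2: { [D' → D .] }  — accept
  I3: { [C → T . d] }  — shift
  I4: { [D → g .], [T → g . g], [T → g . id] }  — shift, reduce
  I5: { [T → g g .] }  — reduce
  I6: { [T → g id .] }  — reduce
  I7: { [C → T d .] }  — reduce

No state contains more than one complete item.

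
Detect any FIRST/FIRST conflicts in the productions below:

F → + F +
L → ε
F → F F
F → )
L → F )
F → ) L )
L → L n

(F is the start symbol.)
FIRST sets of the non-terminals at (or reachable through a nullable prefix from) the front of some alternative:
  FIRST(F) = { ')', '+' }
  FIRST(L) = { ')', '+', 'n', ε }

Productions for F:
  F → + F +: FIRST = { '+' }
  F → F F: FIRST = { ')', '+' }
  F → ): FIRST = { ')' }
  F → ) L ): FIRST = { ')' }
Productions for L:
  L → ε: FIRST = { ε }
  L → F ): FIRST = { ')', '+' }
  L → L n: FIRST = { ')', '+', 'n' }

Conflict for F: F → + F + and F → F F
  Overlap: { '+' }
Conflict for F: F → F F and F → )
  Overlap: { ')' }
Conflict for F: F → F F and F → ) L )
  Overlap: { ')' }
Conflict for F: F → ) and F → ) L )
  Overlap: { ')' }
Conflict for L: L → F ) and L → L n
  Overlap: { ')', '+' }

Answer: Yes. F → '+' F '+' / F → F F on { '+' }; F → F F / F → ')' on { ')' }; F → F F / F → ')' L ')' on { ')' }; F → ')' / F → ')' L ')' on { ')' }; L → F ')' / L → L n on { ')', '+' }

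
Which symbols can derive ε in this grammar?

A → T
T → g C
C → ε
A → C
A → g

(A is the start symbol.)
A non-terminal is nullable if it can derive ε (the empty string): either it has an ε-production, or it has a production whose right-hand side consists entirely of nullable non-terminals.

ε-productions: C → ε
So C is immediately nullable.
A → C: every symbol on the right is nullable, so A is nullable too.
No further non-terminal can be added: every production for the remaining non-terminals contains a terminal or a non-nullable non-terminal.
Nullable = { 'A', 'C' }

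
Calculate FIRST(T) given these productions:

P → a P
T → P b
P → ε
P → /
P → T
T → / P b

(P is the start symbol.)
FIRST sets of the other non-terminals involved (by the same procedure, iterated to a fixed point):
  FIRST(P) = { '/', 'a', 'b', ε }

From T → P b:
  - P is a non-terminal: add FIRST(P) \ {ε} = { '/', 'a', 'b' }
    P is nullable, so continue to the next symbol
  - b is a terminal: add 'b' and stop
From T → / P b:
  - '/' is a terminal: add '/' and stop

Collecting: FIRST(T) = { '/', 'a', 'b' }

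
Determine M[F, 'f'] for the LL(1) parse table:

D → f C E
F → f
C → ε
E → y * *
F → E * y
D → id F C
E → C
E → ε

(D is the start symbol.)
F → f

To find M[F, 'f'], we find productions for F where 'f' is in the predict set (PREDICT(N → α) = (FIRST(α) \ {ε}) ∪ (FOLLOW(N) if α ⇒* ε)).

Relevant sets:
  FIRST(E) = { 'y', ε }

F → f: PREDICT = { 'f' }
  'f' is in predict set, so this production goes in M[F, 'f']
F → E * y: PREDICT = { '*', 'y' }

M[F, 'f'] = F → f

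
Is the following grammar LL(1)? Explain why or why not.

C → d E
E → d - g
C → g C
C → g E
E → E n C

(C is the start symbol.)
Relevant sets:
  FIRST(E) = { 'd' }

For C:
  PREDICT(C → d E) = { 'd' }
  PREDICT(C → g C) = { 'g' }
  PREDICT(C → g E) = { 'g' }
For E:
  PREDICT(E → d '-' g) = { 'd' }
  PREDICT(E → E n C) = { 'd' }

Conflict found: Predict set conflict for C: { 'g' }
The grammar is NOT LL(1).

Answer: No. Predict set conflict for C: { 'g' }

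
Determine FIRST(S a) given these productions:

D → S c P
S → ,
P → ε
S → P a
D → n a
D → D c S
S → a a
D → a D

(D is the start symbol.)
{ ',', 'a' }

FIRST sets of the non-terminals involved (from the grammar, by fixed-point iteration):
  FIRST(S) = { ',', 'a' }

To compute FIRST(S a), process the symbols left to right:
Symbol S is a non-terminal. Add FIRST(S) \ {ε} = { ',', 'a' }
S is not nullable (ε ∉ FIRST(S)), so stop here.
FIRST(S a) = { ',', 'a' }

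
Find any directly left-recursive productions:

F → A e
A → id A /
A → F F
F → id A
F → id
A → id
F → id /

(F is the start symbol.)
No direct left recursion

Direct left recursion occurs when N → N α for some non-terminal N (the right-hand side begins with the left-hand side itself).

F → A e: starts with A
A → id A /: starts with id
A → F F: starts with F
F → id A: starts with id
F → id: starts with id
A → id: starts with id
F → id /: starts with id

No direct left recursion found.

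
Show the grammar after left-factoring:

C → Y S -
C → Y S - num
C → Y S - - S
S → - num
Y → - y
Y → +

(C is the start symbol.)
Left-factoring transforms A → αβ₁ | αβ₂ into A → αA' and A' → β₁ | β₂
(α is the longest common prefix among the alternatives). Repeat until
no nonterminal has two alternatives with a common prefix.

Round 1: C has alternatives sharing prefix 'Y S -'. Introduce C': C → Y S - C'
  Add: C' → ε
  Add: C' → num
  Add: C' → - S

No remaining common prefixes — done.

Resulting grammar:
C → Y S - C'
C' → ε
C' → num
C' → - S
S → - num
Y → - y
Y → +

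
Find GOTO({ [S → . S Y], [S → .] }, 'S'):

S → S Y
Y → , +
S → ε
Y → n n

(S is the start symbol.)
GOTO(I, 'S') = CLOSURE({ [A → αX.β] : [A → α.Xβ] ∈ I, X = 'S' })

Items with dot before 'S', with the dot advanced:
  [S → . S Y] → [S → S . Y]
Closure of the advanced items:
  [S → S . Y] has the dot before Y: add [Y → . , +], [Y → . n n]

GOTO = { [S → S . Y], [Y → . , +], [Y → . n n] }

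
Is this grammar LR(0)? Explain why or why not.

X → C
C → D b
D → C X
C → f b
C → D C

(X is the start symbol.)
No. Shift-reduce conflict between [X → C .] and [C → . f b]

A grammar is LR(0) if no state in the canonical LR(0) collection has:
  - both a shift item (dot before a terminal) and a complete item (shift-reduce conflict), or
  - two or more complete items (reduce-reduce conflict; the accept item [X' → X .] counts as a complete item here).

Augment with X' → X and build the canonical LR(0) collection (I0 = CLOSURE({[X' → . X]}), then GOTO on every symbol after a dot until no new states appear). It has 9 states:
  I0: { [C → . D C], [C → . D b], [C → . f b], [D → . C X], [X → . C], [X' → . X] }  — shift
  I1: { [C → . D C], [C → . D b], [C → . f b], [D → . C X], [D → C . X], [X → . C], [X → C .] }  — shift, reduce
  I2: { [C → . D C], [C → . D b], [C → . f b], [C → D . C], [C → D . b], [D → . C X] }  — shift
  I3: { [X' → X .] }  — accept
  I4: { [C → f . b] }  — shift
  I5: { [C → f b .] }  — reduce
  I6: { [C → . D C], [C → . D b], [C → . f b], [C → D C .], [D → . C X], [D → C . X], [X → . C] }  — shift, reduce
  I7: { [C → D b .] }  — reduce
  I8: { [D → C X .] }  — reduce

Conflict in state I1:
  Shift-reduce conflict between [X → C .] and [C → . f b]
So the grammar is NOT LR(0).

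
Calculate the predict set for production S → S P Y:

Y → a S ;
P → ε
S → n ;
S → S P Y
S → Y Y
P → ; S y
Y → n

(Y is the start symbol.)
PREDICT(S → S P Y) = (FIRST(RHS) \ {ε}) ∪ (FOLLOW(S) if ε ∈ FIRST(RHS), i.e. RHS ⇒* ε)
FIRST(S) = { 'a', 'n' }
FIRST(S P Y) = { 'a', 'n' }
ε ∉ FIRST(S P Y), so FOLLOW(S) is not added.
PREDICT(S → S P Y) = { 'a', 'n' }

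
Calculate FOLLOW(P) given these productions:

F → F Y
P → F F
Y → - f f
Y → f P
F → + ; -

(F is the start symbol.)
To compute FOLLOW(P), find every occurrence of P on a right-hand side N → α P β: add FIRST(β) \ {ε}, and if β is empty or nullable also add FOLLOW(N). Iterate to a fixed point.

In Y → f P: P is at the end, add FOLLOW(Y)

The FOLLOW sets referred to above (computed the same way, to a fixed point):
  FOLLOW(Y) = { $, '+', '-', 'f' }

Taking the union: FOLLOW(P) = { $, '+', '-', 'f' }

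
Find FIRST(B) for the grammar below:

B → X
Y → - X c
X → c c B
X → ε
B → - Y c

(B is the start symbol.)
{ '-', 'c', ε }

FIRST sets of the other non-terminals involved (by the same procedure, iterated to a fixed point):
  FIRST(X) = { 'c', ε }

From B → X:
  - X is a non-terminal: add FIRST(X) \ {ε} = { 'c' }
    X is nullable and nothing follows, so the whole right-hand side can vanish: ε ∈ FIRST(B)
From B → - Y c:
  - '-' is a terminal: add '-' and stop

Collecting: FIRST(B) = { '-', 'c', ε }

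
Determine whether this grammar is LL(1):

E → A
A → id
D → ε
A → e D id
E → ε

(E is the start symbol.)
Yes, the grammar is LL(1).

A grammar is LL(1) if for each non-terminal N with multiple productions, the predict sets of those productions are pairwise disjoint, where PREDICT(N → α) = (FIRST(α) \ {ε}) ∪ (FOLLOW(N) if α ⇒* ε).

Relevant sets:
  FIRST(A) = { 'e', 'id' }
  FOLLOW(E) = { $ }

For E:
  PREDICT(E → A) = { 'e', 'id' }
  PREDICT(E → ε) = { $ }
For A:
  PREDICT(A → id) = { 'id' }
  PREDICT(A → e D id) = { 'e' }
D has a single production, so nothing to check there.

All predict sets are disjoint. The grammar IS LL(1).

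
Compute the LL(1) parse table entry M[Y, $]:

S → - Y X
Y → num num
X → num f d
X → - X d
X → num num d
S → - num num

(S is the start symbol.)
To find M[Y, $], we find productions for Y where $ is in the predict set (PREDICT(N → α) = (FIRST(α) \ {ε}) ∪ (FOLLOW(N) if α ⇒* ε)).

Y → num num: PREDICT = { 'num' }

M[Y, $] is empty (no production applies)

Answer: Empty (error entry)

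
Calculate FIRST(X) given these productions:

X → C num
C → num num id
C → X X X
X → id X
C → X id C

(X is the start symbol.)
FIRST sets of the other non-terminals involved (by the same procedure, iterated to a fixed point):
  FIRST(C) = { 'id', 'num' }

From X → C num:
  - C is a non-terminal: add FIRST(C) \ {ε} = { 'id', 'num' }
    C is not nullable, so stop
From X → id X:
  - id is a terminal: add 'id' and stop

Collecting: FIRST(X) = { 'id', 'num' }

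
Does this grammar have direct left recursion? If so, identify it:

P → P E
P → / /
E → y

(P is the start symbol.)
Yes, P is left-recursive

Direct left recursion occurs when N → N α for some non-terminal N (the right-hand side begins with the left-hand side itself).

P → P E: LEFT RECURSIVE (starts with P)
P → / /: starts with '/'
E → y: starts with y

The grammar has direct left recursion on: P.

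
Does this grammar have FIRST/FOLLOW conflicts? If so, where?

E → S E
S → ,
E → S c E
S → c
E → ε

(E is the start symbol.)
No FIRST/FOLLOW conflicts.

Nullable non-terminals: E.
FIRST sets used below: FIRST(S) = { ',', 'c' }

E: nullable alternative(s) E → ε; FOLLOW(E) = { $ }
  E → S E: FIRST \ {ε} = { ',', 'c' } — disjoint from FOLLOW(E)
  E → S c E: FIRST \ {ε} = { ',', 'c' } — disjoint from FOLLOW(E)
  E → ε: FIRST \ {ε} = { } — this is the only nullable alternative, skip

S has no nullable alternative, so no FIRST/FOLLOW check is needed there.

No FIRST/FOLLOW conflicts found.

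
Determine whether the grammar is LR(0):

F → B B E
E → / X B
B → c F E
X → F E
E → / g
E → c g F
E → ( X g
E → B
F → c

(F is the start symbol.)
A grammar is LR(0) if no state in the canonical LR(0) collection has:
  - both a shift item (dot before a terminal) and a complete item (shift-reduce conflict), or
  - two or more complete items (reduce-reduce conflict; the accept item [F' → F .] counts as a complete item here).

Augment with F' → F and build the canonical LR(0) collection (I0 = CLOSURE({[F' → . F]}), then GOTO on every symbol after a dot until no new states appear). It has 22 states:
  I0: { [B → . c F E], [F → . B B E], [F → . c], [F' → . F] }  — shift
  I1: { [B → . c F E], [F → B . B E] }  — shift
  I2: { [F' → F .] }  — accept
  I3: { [B → . c F E], [B → c . F E], [F → . B B E], [F → . c], [F → c .] }  — shift, reduce
  I4: { [B → . c F E], [B → c F . E], [E → . ( X g], [E → . / X B], [E → . / g], [E → . B], [E → . c g F] }  — shift
  I5: { [B → . c F E], [E → ( . X g], [F → . B B E], [F → . c], [X → . F E] }  — shift
  I6: { [B → . c F E], [E → / . X B], [E → / . g], [F → . B B E], [F → . c], [X → . F E] }  — shift
  I7: { [E → B .] }  — reduce
  I8: { [B → c F E .] }  — reduce
  I9: { [B → . c F E], [B → c . F E], [E → c . g F], [F → . B B E], [F → . c] }  — shift
  I10: { [B → . c F E], [E → c g . F], [F → . B B E], [F → . c] }  — shift
  I11: { [E → c g F .] }  — reduce
  I12: { [B → . c F E], [E → . ( X g], [E → . / X B], [E → . / g], [E → . B], [E → . c g F], [X → F . E] }  — shift
  I13: { [B → . c F E], [E → / X . B] }  — shift
  I14: { [E → / g .] }  — reduce
  I15: { [E → / X B .] }  — reduce
  I16: { [B → . c F E], [B → c . F E], [F → . B B E], [F → . c] }  — shift
  I17: { [X → F E .] }  — reduce
  I18: { [E → ( X . g] }  — shift
  I19: { [E → ( X g .] }  — reduce
  I20: { [B → . c F E], [E → . ( X g], [E → . / X B], [E → . / g], [E → . B], [E → . c g F], [F → B B . E] }  — shift
  I21: { [F → B B E .] }  — reduce

Conflict in state I3:
  Shift-reduce conflict between [F → c .] and [B → . c F E]
So the grammar is NOT LR(0).

Answer: No. Shift-reduce conflict between [F → c .] and [B → . c F E]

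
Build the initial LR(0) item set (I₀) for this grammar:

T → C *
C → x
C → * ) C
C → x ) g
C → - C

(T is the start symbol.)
First, augment the grammar with T' → T
I₀ = CLOSURE({ [T' → . T] }):
  [T' → . T] has the dot before T: add [T → . C *]
  [T → . C *] has the dot before C: add [C → . x], [C → . * ) C], [C → . x ) g], [C → . - C]
No further items can be added.

I₀ = { [C → . * ) C], [C → . - C], [C → . x ) g], [C → . x], [T → . C *], [T' → . T] }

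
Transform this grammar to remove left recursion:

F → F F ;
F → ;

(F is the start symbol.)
F is directly left-recursive. The standard transformation for
  A → A α₁ | ... | A α_m | β₁ | ... | β_n
is
  A  → β₁ A' | ... | β_n A'
  A' → α₁ A' | ... | α_m A' | ε

F → ; becomes F → ; F'
F → F F ; becomes F' → F ; F'
Add F' → ε

Resulting grammar:
F → ; F'
F' → F ; F'
F' → ε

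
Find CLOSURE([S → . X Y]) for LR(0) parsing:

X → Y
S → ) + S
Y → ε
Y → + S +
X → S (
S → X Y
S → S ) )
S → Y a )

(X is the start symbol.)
To compute CLOSURE, for each item [A → α.Bβ] where B is a non-terminal, add [B → .γ] for all productions B → γ; repeat for the newly added items until nothing changes.

Start with: [S → . X Y]
  [S → . X Y] has the dot before X: add [X → . Y], [X → . S (]
  [X → . Y] has the dot before Y: add [Y → .], [Y → . + S +]
  [X → . S (] has the dot before S: add [S → . ) + S], [S → . S ) )], [S → . Y a )]
No further items can be added.

CLOSURE = { [S → . ) + S], [S → . S ) )], [S → . X Y], [S → . Y a )], [X → . S (], [X → . Y], [Y → . + S +], [Y → .] }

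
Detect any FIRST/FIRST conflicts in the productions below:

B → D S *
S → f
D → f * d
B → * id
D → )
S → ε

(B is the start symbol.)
A FIRST/FIRST conflict occurs when two productions N → α and N → β for the same non-terminal have FIRST(α) ∩ FIRST(β) ≠ ∅ (with ε ∈ FIRST of a nullable right-hand side, so two nullable alternatives also conflict).

FIRST sets of the non-terminals at (or reachable through a nullable prefix from) the front of some alternative:
  FIRST(D) = { ')', 'f' }

Productions for B:
  B → D S *: FIRST = { ')', 'f' }
  B → * id: FIRST = { '*' }
Productions for S:
  S → f: FIRST = { 'f' }
  S → ε: FIRST = { ε }
Productions for D:
  D → f * d: FIRST = { 'f' }
  D → ): FIRST = { ')' }

All alternatives of each non-terminal have pairwise disjoint FIRST sets.

Answer: No FIRST/FIRST conflicts.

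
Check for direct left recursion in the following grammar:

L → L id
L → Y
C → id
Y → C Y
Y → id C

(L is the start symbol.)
Yes, L is left-recursive

Direct left recursion occurs when N → N α for some non-terminal N (the right-hand side begins with the left-hand side itself).

L → L id: LEFT RECURSIVE (starts with L)
L → Y: starts with Y
C → id: starts with id
Y → C Y: starts with C
Y → id C: starts with id

The grammar has direct left recursion on: L.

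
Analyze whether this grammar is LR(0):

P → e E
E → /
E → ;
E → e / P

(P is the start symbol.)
Yes, the grammar is LR(0)

Augment with P' → P and build the canonical LR(0) collection (I0 = CLOSURE({[P' → . P]}), then GOTO on every symbol after a dot until no new states appear). It has 9 states:
  I0: { [P → . e E], [P' → . P] }  — shift
  I1: { [P' → P .] }  — accept
  I2: { [E → . /], [E → . ;], [E → . e / P], [P → e . E] }  — shift
  I3: { [E → / .] }  — reduce
  I4: { [E → ; .] }  — reduce
  I5: { [P → e E .] }  — reduce
  I6: { [E → e . / P] }  — shift
  I7: { [E → e / . P], [P → . e E] }  — shift
  I8: { [E → e / P .] }  — reduce

Every state is either a pure shift/goto state or contains exactly one complete item and nothing to shift — no conflicts. The grammar is LR(0).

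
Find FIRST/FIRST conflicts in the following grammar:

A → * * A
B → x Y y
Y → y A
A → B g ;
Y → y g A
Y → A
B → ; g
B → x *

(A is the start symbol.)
A FIRST/FIRST conflict occurs when two productions N → α and N → β for the same non-terminal have FIRST(α) ∩ FIRST(β) ≠ ∅ (with ε ∈ FIRST of a nullable right-hand side, so two nullable alternatives also conflict).

FIRST sets of the non-terminals at (or reachable through a nullable prefix from) the front of some alternative:
  FIRST(B) = { ';', 'x' }
  FIRST(A) = { '*', ';', 'x' }

Productions for A:
  A → * * A: FIRST = { '*' }
  A → B g ;: FIRST = { ';', 'x' }
Productions for B:
  B → x Y y: FIRST = { 'x' }
  B → ; g: FIRST = { ';' }
  B → x *: FIRST = { 'x' }
Productions for Y:
  Y → y A: FIRST = { 'y' }
  Y → y g A: FIRST = { 'y' }
  Y → A: FIRST = { '*', ';', 'x' }

Conflict for B: B → x Y y and B → x *
  Overlap: { 'x' }
Conflict for Y: Y → y A and Y → y g A
  Overlap: { 'y' }

Answer: Yes. B → x Y y / B → x '*' on { 'x' }; Y → y A / Y → y g A on { 'y' }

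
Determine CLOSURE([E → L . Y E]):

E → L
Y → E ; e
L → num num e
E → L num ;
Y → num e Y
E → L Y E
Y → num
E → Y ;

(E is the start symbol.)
{ [E → . L Y E], [E → . L num ;], [E → . L], [E → . Y ;], [E → L . Y E], [L → . num num e], [Y → . E ; e], [Y → . num e Y], [Y → . num] }

To compute CLOSURE, for each item [A → α.Bβ] where B is a non-terminal, add [B → .γ] for all productions B → γ; repeat for the newly added items until nothing changes.

Start with: [E → L . Y E]
  [E → L . Y E] has the dot before Y: add [Y → . E ; e], [Y → . num e Y], [Y → . num]
  [Y → . E ; e] has the dot before E: add [E → . L], [E → . L num ;], [E → . L Y E], [E → . Y ;]
  [E → . L] has the dot before L: add [L → . num num e]
No further items can be added.

CLOSURE = { [E → . L Y E], [E → . L num ;], [E → . L], [E → . Y ;], [E → L . Y E], [L → . num num e], [Y → . E ; e], [Y → . num e Y], [Y → . num] }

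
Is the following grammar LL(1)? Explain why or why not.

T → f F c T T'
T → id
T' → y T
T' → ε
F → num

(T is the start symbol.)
No. Predict set conflict for T': { 'y' }

A grammar is LL(1) if for each non-terminal N with multiple productions, the predict sets of those productions are pairwise disjoint, where PREDICT(N → α) = (FIRST(α) \ {ε}) ∪ (FOLLOW(N) if α ⇒* ε).

Relevant sets:
  FOLLOW(T') = { $, 'y' }

For T:
  PREDICT(T → f F c T T') = { 'f' }
  PREDICT(T → id) = { 'id' }
For T':
  PREDICT(T' → y T) = { 'y' }
  PREDICT(T' → ε) = { $, 'y' }
F has a single production, so nothing to check there.

Conflict found: Predict set conflict for T': { 'y' }
The grammar is NOT LL(1).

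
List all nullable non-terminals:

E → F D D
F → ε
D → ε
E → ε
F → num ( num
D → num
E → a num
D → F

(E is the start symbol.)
ε-productions: F → ε, D → ε, E → ε
So F, D, E are immediately nullable.
Every non-terminal is now nullable.
Nullable = { 'D', 'E', 'F' }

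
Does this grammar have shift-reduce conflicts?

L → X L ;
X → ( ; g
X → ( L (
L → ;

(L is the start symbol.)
Yes — I7: [L → ; .] vs [X → ( ; . g]

A shift-reduce conflict occurs when an LR(0) state has both:
  - a complete (reduce) item [A → α .] (dot at the end), and
  - a shift item [B → β . c γ] (dot before a terminal).

Augment with L' → L and build the canonical LR(0) collection (I0 = CLOSURE({[L' → . L]}), then GOTO on every symbol after a dot until no new states appear). It has 11 states:
  I0: { [L → . ;], [L → . X L ;], [L' → . L], [X → . ( ; g], [X → . ( L (] }  — shift
  I1: { [L → . ;], [L → . X L ;], [X → ( . ; g], [X → ( . L (], [X → . ( ; g], [X → . ( L (] }  — shift
  I2: { [L → ; .] }  — reduce
  I3: { [L' → L .] }  — accept
  I4: { [L → . ;], [L → . X L ;], [L → X . L ;], [X → . ( ; g], [X → . ( L (] }  — shift
  I5: { [L → X L . ;] }  — shift
  I6: { [L → X L ; .] }  — reduce
  I7: { [L → ; .], [X → ( ; . g] }  — shift, reduce
  I8: { [X → ( L . (] }  — shift
  I9: { [X → ( L ( .] }  — reduce
  I10: { [X → ( ; g .] }  — reduce

I7 contains reduce item [L → ; .] and shift item [X → ( ; . g] — shift-reduce conflict.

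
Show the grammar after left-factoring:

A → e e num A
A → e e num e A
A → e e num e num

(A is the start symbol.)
Left-factoring transforms A → αβ₁ | αβ₂ into A → αA' and A' → β₁ | β₂
(α is the longest common prefix among the alternatives). Repeat until
no nonterminal has two alternatives with a common prefix.

Round 1: A has alternatives sharing prefix 'e e num'. Introduce A': A → e e num A'
  Add: A' → A
  Add: A' → e A
  Add: A' → e num

Round 2: A' has alternatives sharing prefix 'e'. Introduce A'': A' → e A''
  Add: A'' → A
  Add: A'' → num

No remaining common prefixes — done.

Resulting grammar:
A → e e num A'
A' → A
A' → e A''
A'' → A
A'' → num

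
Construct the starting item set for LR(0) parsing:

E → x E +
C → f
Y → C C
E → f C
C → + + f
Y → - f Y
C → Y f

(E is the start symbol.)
First, augment the grammar with E' → E
I₀ = CLOSURE({ [E' → . E] }):
  [E' → . E] has the dot before E: add [E → . x E +], [E → . f C]
No further items can be added.

I₀ = { [E → . f C], [E → . x E +], [E' → . E] }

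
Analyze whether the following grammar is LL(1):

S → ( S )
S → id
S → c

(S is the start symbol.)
Yes, the grammar is LL(1).

A grammar is LL(1) if for each non-terminal N with multiple productions, the predict sets of those productions are pairwise disjoint, where PREDICT(N → α) = (FIRST(α) \ {ε}) ∪ (FOLLOW(N) if α ⇒* ε).

For S:
  PREDICT(S → '(' S ')') = { '(' }
  PREDICT(S → id) = { 'id' }
  PREDICT(S → c) = { 'c' }

All predict sets are disjoint. The grammar IS LL(1).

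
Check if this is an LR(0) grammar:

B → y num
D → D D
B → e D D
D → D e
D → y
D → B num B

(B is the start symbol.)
No. Shift-reduce conflict between [D → y .] and [B → y . num]

Augment with B' → B and build the canonical LR(0) collection (I0 = CLOSURE({[B' → . B]}), then GOTO on every symbol after a dot until no new states appear). It has 13 states:
  I0: { [B → . e D D], [B → . y num], [B' → . B] }  — shift
  I1: { [B' → B .] }  — accept
  I2: { [B → . e D D], [B → . y num], [B → e . D D], [D → . B num B], [D → . D D], [D → . D e], [D → . y] }  — shift
  I3: { [B → y . num] }  — shift
  I4: { [B → y num .] }  — reduce
  I5: { [D → B . num B] }  — shift
  I6: { [B → . e D D], [B → . y num], [B → e D . D], [D → . B num B], [D → . D D], [D → . D e], [D → . y], [D → D . D], [D → D . e] }  — shift
  I7: { [B → y . num], [D → y .] }  — shift, reduce
  I8: { [B → . e D D], [B → . y num], [B → e D D .], [D → . B num B], [D → . D D], [D → . D e], [D → . y], [D → D . D], [D → D . e], [D → D D .] }  — shift, 2 reduces
  I9: { [B → . e D D], [B → . y num], [B → e . D D], [D → . B num B], [D → . D D], [D → . D e], [D → . y], [D → D e .] }  — shift, reduce
  I10: { [B → . e D D], [B → . y num], [D → . B num B], [D → . D D], [D → . D e], [D → . y], [D → D . D], [D → D . e], [D → D D .] }  — shift, reduce
  I11: { [B → . e D D], [B → . y num], [D → B num . B] }  — shift
  I12: { [D → B num B .] }  — reduce

Conflict in state I7:
  Shift-reduce conflict between [D → y .] and [B → y . num]
So the grammar is NOT LR(0).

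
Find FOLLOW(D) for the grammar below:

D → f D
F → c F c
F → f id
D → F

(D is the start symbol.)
{ $ }

D is the start symbol, so $ ∈ FOLLOW(D).
In D → f D: D is at the end; this adds FOLLOW(D) to itself — nothing new

Taking the union: FOLLOW(D) = { $ }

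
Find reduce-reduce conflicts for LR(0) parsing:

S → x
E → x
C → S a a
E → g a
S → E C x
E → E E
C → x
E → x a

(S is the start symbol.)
Yes — I4: [E → x .] vs [S → x .]; I10: [C → x .] vs [E → x .]

A reduce-reduce conflict occurs when an LR(0) state has two complete items [A → α .] and [B → β .] — both call for a reduction, and with no lookahead the parser cannot choose between them.

Augment with S' → S and build the canonical LR(0) collection (I0 = CLOSURE({[S' → . S]}), then GOTO on every symbol after a dot until no new states appear). It has 14 states:
  I0: { [E → . E E], [E → . g a], [E → . x a], [E → . x], [S → . E C x], [S → . x], [S' → . S] }  — shift
  I1: { [C → . S a a], [C → . x], [E → . E E], [E → . g a], [E → . x a], [E → . x], [E → E . E], [S → . E C x], [S → . x], [S → E . C x] }  — shift
  I2: { [S' → S .] }  — accept
  I3: { [E → g . a] }  — shift
  I4: { [E → x . a], [E → x .], [S → x .] }  — shift, 2 reduces
  I5: { [E → x a .] }  — reduce
  I6: { [E → g a .] }  — reduce
  I7: { [S → E C . x] }  — shift
  I8: { [C → . S a a], [C → . x], [E → . E E], [E → . g a], [E → . x a], [E → . x], [E → E . E], [E → E E .], [S → . E C x], [S → . x], [S → E . C x] }  — shift, reduce
  I9: { [C → S . a a] }  — shift
  I10: { [C → x .], [E → x . a], [E → x .], [S → x .] }  — shift, 3 reduces
  I11: { [C → S a . a] }  — shift
  I12: { [C → S a a .] }  — reduce
  I13: { [S → E C x .] }  — reduce

I4 contains complete items [E → x .], [S → x .] — reduce-reduce conflict.
I10 contains complete items [C → x .], [E → x .], [S → x .] — reduce-reduce conflict.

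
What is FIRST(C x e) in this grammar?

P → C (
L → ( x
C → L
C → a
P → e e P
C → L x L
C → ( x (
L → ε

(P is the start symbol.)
FIRST sets of the non-terminals involved (from the grammar, by fixed-point iteration):
  FIRST(C) = { '(', 'a', 'x', ε }

To compute FIRST(C x e), process the symbols left to right:
Symbol C is a non-terminal. Add FIRST(C) \ {ε} = { '(', 'a', 'x' }
C is nullable (ε ∈ FIRST(C)), continue to the next symbol.
Symbol x is a terminal. Add 'x' and stop.
FIRST(C x e) = { '(', 'a', 'x' }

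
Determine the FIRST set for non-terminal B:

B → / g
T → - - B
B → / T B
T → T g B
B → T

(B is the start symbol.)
To compute FIRST(B), examine every production with B on the left-hand side, reading each right-hand side left to right until a non-nullable symbol is reached.

FIRST sets of the other non-terminals involved (by the same procedure, iterated to a fixed point):
  FIRST(T) = { '-' }

From B → / g:
  - '/' is a terminal: add '/' and stop
From B → / T B:
  - '/' is a terminal: add '/' and stop
From B → T:
  - T is a non-terminal: add FIRST(T) \ {ε} = { '-' }
    T is not nullable, so stop

Collecting: FIRST(B) = { '-', '/' }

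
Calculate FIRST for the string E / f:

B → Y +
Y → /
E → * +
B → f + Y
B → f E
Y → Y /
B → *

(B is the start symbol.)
FIRST sets of the non-terminals involved (from the grammar, by fixed-point iteration):
  FIRST(E) = { '*' }

To compute FIRST(E / f), process the symbols left to right:
Symbol E is a non-terminal. Add FIRST(E) \ {ε} = { '*' }
E is not nullable (ε ∉ FIRST(E)), so stop here.
FIRST(E / f) = { '*' }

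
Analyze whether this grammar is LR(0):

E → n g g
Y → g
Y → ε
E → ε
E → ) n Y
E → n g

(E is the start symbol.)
No. Shift-reduce conflict between [E → .] and [E → . ) n Y]

A grammar is LR(0) if no state in the canonical LR(0) collection has:
  - both a shift item (dot before a terminal) and a complete item (shift-reduce conflict), or
  - two or more complete items (reduce-reduce conflict; the accept item [E' → E .] counts as a complete item here).

Augment with E' → E and build the canonical LR(0) collection (I0 = CLOSURE({[E' → . E]}), then GOTO on every symbol after a dot until no new states appear). It has 9 states:
  I0: { [E → . ) n Y], [E → . n g g], [E → . n g], [E → .], [E' → . E] }  — shift, reduce
  I1: { [E → ) . n Y] }  — shift
  I2: { [E' → E .] }  — accept
  I3: { [E → n . g g], [E → n . g] }  — shift
  I4: { [E → n g . g], [E → n g .] }  — shift, reduce
  I5: { [E → n g g .] }  — reduce
  I6: { [E → ) n . Y], [Y → . g], [Y → .] }  — shift, reduce
  I7: { [E → ) n Y .] }  — reduce
  I8: { [Y → g .] }  — reduce

Conflict in state I0:
  Shift-reduce conflict between [E → .] and [E → . ) n Y]
So the grammar is NOT LR(0).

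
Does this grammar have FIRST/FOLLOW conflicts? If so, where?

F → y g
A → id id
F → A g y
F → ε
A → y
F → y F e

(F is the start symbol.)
No FIRST/FOLLOW conflicts.

A FIRST/FOLLOW conflict occurs when a non-terminal N has a nullable alternative N → β (β ⇒* ε) and another alternative N → α with FIRST(α) ∩ FOLLOW(N) ≠ ∅: on such a lookahead the parser cannot decide between expanding α and letting N vanish via β.

Nullable non-terminals: F.
FIRST sets used below: FIRST(A) = { 'id', 'y' }

F: nullable alternative(s) F → ε; FOLLOW(F) = { $, 'e' }
  F → y g: FIRST \ {ε} = { 'y' } — disjoint from FOLLOW(F)
  F → A g y: FIRST \ {ε} = { 'id', 'y' } — disjoint from FOLLOW(F)
  F → ε: FIRST \ {ε} = { } — this is the only nullable alternative, skip
  F → y F e: FIRST \ {ε} = { 'y' } — disjoint from FOLLOW(F)

A has no nullable alternative, so no FIRST/FOLLOW check is needed there.

No FIRST/FOLLOW conflicts found.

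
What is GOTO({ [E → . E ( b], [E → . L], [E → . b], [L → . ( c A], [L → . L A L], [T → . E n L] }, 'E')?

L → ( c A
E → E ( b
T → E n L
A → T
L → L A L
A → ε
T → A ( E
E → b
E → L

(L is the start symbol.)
GOTO(I, 'E') = CLOSURE({ [A → αX.β] : [A → α.Xβ] ∈ I, X = 'E' })

Items with dot before 'E', with the dot advanced:
  [E → . E ( b] → [E → E . ( b]
  [T → . E n L] → [T → E . n L]
Closure adds nothing (no advanced item has the dot before a non-terminal).

GOTO = { [E → E . ( b], [T → E . n L] }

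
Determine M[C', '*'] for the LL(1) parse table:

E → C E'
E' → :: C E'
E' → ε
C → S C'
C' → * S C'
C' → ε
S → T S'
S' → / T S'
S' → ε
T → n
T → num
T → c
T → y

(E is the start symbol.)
To find M[C', '*'], we find productions for C' where '*' is in the predict set (PREDICT(N → α) = (FIRST(α) \ {ε}) ∪ (FOLLOW(N) if α ⇒* ε)).

Relevant sets:
  FOLLOW(C') = { $, '::' }

C' → * S C': PREDICT = { '*' }
  '*' is in predict set, so this production goes in M[C', '*']
C' → ε: PREDICT = { $, '::' }

M[C', '*'] = C' → * S C'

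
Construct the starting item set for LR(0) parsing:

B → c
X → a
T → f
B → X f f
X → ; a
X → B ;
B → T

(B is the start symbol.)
First, augment the grammar with B' → B
I₀ = CLOSURE({ [B' → . B] }):
  [B' → . B] has the dot before B: add [B → . c], [B → . X f f], [B → . T]
  [B → . X f f] has the dot before X: add [X → . a], [X → . ; a], [X → . B ;]
  [B → . T] has the dot before T: add [T → . f]
No further items can be added.

I₀ = { [B → . T], [B → . X f f], [B → . c], [B' → . B], [T → . f], [X → . ; a], [X → . B ;], [X → . a] }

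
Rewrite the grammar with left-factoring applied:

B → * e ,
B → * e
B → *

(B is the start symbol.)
Left-factoring transforms A → αβ₁ | αβ₂ into A → αA' and A' → β₁ | β₂
(α is the longest common prefix among the alternatives). Repeat until
no nonterminal has two alternatives with a common prefix.

Round 1: B has alternatives sharing prefix '*'. Introduce B': B → * B'
  Add: B' → e ,
  Add: B' → e
  Add: B' → ε

Round 2: B' has alternatives sharing prefix 'e'. Introduce B'': B' → e B''
  Add: B'' → ,
  Add: B'' → ε

No remaining common prefixes — done.

Resulting grammar:
B → * B'
B' → e B''
B'' → ,
B'' → ε
B' → ε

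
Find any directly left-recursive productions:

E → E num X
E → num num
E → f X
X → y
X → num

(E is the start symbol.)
Direct left recursion occurs when N → N α for some non-terminal N (the right-hand side begins with the left-hand side itself).

E → E num X: LEFT RECURSIVE (starts with E)
E → num num: starts with num
E → f X: starts with f
X → y: starts with y
X → num: starts with num

The grammar has direct left recursion on: E.

Answer: Yes, E is left-recursive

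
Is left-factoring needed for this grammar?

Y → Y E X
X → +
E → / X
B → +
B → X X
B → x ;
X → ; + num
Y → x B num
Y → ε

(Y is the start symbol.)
Left-factoring is needed when two productions for the same non-terminal
share a common prefix on the right-hand side.

Productions for Y:
  Y → Y E X
  Y → x B num
  Y → ε
Productions for X:
  X → +
  X → ; + num
Productions for B:
  B → +
  B → X X
  B → x ;

No common prefixes found.

Answer: No, left-factoring is not needed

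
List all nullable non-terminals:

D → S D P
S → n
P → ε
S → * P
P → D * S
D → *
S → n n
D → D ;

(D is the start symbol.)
ε-productions: P → ε
So P is immediately nullable.
No further non-terminal can be added: every production for the remaining non-terminals contains a terminal or a non-nullable non-terminal.
Nullable = { 'P' }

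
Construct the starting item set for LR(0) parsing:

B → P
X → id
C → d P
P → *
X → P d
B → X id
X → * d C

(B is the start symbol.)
First, augment the grammar with B' → B
I₀ = CLOSURE({ [B' → . B] }):
  [B' → . B] has the dot before B: add [B → . P], [B → . X id]
  [B → . P] has the dot before P: add [P → . *]
  [B → . X id] has the dot before X: add [X → . id], [X → . P d], [X → . * d C]
No further items can be added.

I₀ = { [B → . P], [B → . X id], [B' → . B], [P → . *], [X → . * d C], [X → . P d], [X → . id] }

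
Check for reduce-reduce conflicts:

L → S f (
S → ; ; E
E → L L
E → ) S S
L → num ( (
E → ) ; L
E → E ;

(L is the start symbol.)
No reduce-reduce conflicts

A reduce-reduce conflict occurs when an LR(0) state has two complete items [A → α .] and [B → β .] — both call for a reduction, and with no lookahead the parser cannot choose between them.

Augment with L' → L and build the canonical LR(0) collection (I0 = CLOSURE({[L' → . L]}), then GOTO on every symbol after a dot until no new states appear). It has 20 states:
  I0: { [L → . S f (], [L → . num ( (], [L' → . L], [S → . ; ; E] }  — shift
  I1: { [S → ; . ; E] }  — shift
  I2: { [L' → L .] }  — accept
  I3: { [L → S . f (] }  — shift
  I4: { [L → num . ( (] }  — shift
  I5: { [L → num ( . (] }  — shift
  I6: { [L → num ( ( .] }  — reduce
  I7: { [L → S f . (] }  — shift
  I8: { [L → S f ( .] }  — reduce
  I9: { [E → . ) ; L], [E → . ) S S], [E → . E ;], [E → . L L], [L → . S f (], [L → . num ( (], [S → . ; ; E], [S → ; ; . E] }  — shift
  I10: { [E → ) . ; L], [E → ) . S S], [S → . ; ; E] }  — shift
  I11: { [E → E . ;], [S → ; ; E .] }  — shift, reduce
  I12: { [E → L . L], [L → . S f (], [L → . num ( (], [S → . ; ; E] }  — shift
  I13: { [E → L L .] }  — reduce
  I14: { [E → E ; .] }  — reduce
  I15: { [E → ) ; . L], [L → . S f (], [L → . num ( (], [S → . ; ; E], [S → ; . ; E] }  — shift
  I16: { [E → ) S . S], [S → . ; ; E] }  — shift
  I17: { [E → ) S S .] }  — reduce
  I18: { [E → . ) ; L], [E → . ) S S], [E → . E ;], [E → . L L], [L → . S f (], [L → . num ( (], [S → . ; ; E], [S → ; . ; E], [S → ; ; . E] }  — shift
  I19: { [E → ) ; L .] }  — reduce

No state contains more than one complete item.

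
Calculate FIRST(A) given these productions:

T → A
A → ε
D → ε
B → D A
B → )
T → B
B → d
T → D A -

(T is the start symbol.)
From A → ε:
  - ε-production, so ε ∈ FIRST(A)

Collecting: FIRST(A) = { ε }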